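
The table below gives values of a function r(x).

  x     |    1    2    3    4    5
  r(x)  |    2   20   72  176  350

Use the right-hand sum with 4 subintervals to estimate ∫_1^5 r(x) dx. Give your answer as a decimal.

618

Δx = 1.
Sum = 1·[20 + 72 + 176 + 350] = 618.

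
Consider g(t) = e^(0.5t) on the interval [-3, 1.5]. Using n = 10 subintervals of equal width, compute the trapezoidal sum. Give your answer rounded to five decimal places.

3.80371

Δt = (1.5 − (-3))/10 = 0.45.
g(-3) ≈ 0.22313, g(-2.55) ≈ 0.27943, g(-2.1) ≈ 0.34994, g(-1.65) ≈ 0.43823, g(-1.2) ≈ 0.54881, g(-0.75) ≈ 0.68729, g(-0.3) ≈ 0.86071, g(0.15) ≈ 1.07788, g(0.6) ≈ 1.34986, g(1.05) ≈ 1.69046, g(1.5) ≈ 2.11700.
T_10 = (Δt/2)·[g(t_0) + 2g(t_1) + ... + 2g(t_{9}) + g(t_10)].
Sum ≈ 3.80371.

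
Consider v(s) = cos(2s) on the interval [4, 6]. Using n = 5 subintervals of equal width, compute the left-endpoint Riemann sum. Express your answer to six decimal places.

-0.919704

Δs = (6 − 4)/5 = 0.4.
Left endpoints: 4, 4.4, 4.8, 5.2, 5.6.
v(4) ≈ -0.145500, v(4.4) ≈ -0.811093, v(4.8) ≈ -0.984688, v(5.2) ≈ -0.560984, v(5.6) ≈ 0.203005.
Sum = Δs · [v(4) + v(4.4) + v(4.8) + v(5.2) + v(5.6)].
Sum ≈ -0.919704.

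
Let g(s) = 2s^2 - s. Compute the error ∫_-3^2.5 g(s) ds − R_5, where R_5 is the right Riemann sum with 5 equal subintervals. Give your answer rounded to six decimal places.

3.831667

Exact integral: ∫_-3^2.5 g(s) ds ≈ 29.79166667.
R_5 = 25.96.
Error ≈ 29.79166667 − 25.96 ≈ 3.831667.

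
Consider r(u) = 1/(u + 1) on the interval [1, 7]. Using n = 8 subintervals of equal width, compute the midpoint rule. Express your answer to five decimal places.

1.38094

Δu = (7 − 1)/8 = 0.75.
Midpoints: 1.375, 2.125, 2.875, 3.625, 4.375, 5.125, 5.875, 6.625.
r(1.375) = 8/19, r(2.125) = 0.32, r(2.875) = 8/31, r(3.625) = 8/37, r(4.375) = 8/43, r(5.125) = 8/49, r(5.875) = 8/55, r(6.625) = 8/61.
Sum = Δu · [r(1.375) + r(2.125) + r(2.875) + ...].
Sum ≈ 1.38094.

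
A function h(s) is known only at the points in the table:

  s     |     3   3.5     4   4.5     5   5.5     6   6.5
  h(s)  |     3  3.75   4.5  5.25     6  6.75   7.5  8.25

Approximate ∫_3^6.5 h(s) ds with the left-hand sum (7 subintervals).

Δs = 0.5.
Sum = 0.5·[3 + 3.75 + 4.5 + 5.25 + 6 + 6.75 + 7.5] = 18.375.

18.375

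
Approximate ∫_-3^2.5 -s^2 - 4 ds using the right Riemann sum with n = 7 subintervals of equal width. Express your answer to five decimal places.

Δs = (2.5 − (-3))/7 = 11/14.
Right endpoints: -31/14, -10/7, -9/14, 1/7, 13/14, 12/7, 2.5.
f(-31/14) = -1745/196, f(-10/7) = -296/49, f(-9/14) = -865/196, f(1/7) = -197/49, f(13/14) = -953/196, f(12/7) = -340/49, f(2.5) = -10.25.
Sum = Δs · [f(-31/14) + f(-10/7) + f(-9/14) + ...].
Sum ≈ -35.69388.

-35.69388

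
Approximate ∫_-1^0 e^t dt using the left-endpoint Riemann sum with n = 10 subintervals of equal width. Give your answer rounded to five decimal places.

0.60104

Δt = (0 − (-1))/10 = 0.1.
Left endpoints: -1, -0.9, -0.8, -0.7, -0.6, -0.5, -0.4, -0.3, -0.2, -0.1.
f(-1) ≈ 0.36788, f(-0.9) ≈ 0.40657, f(-0.8) ≈ 0.44933, f(-0.7) ≈ 0.49659, f(-0.6) ≈ 0.54881, f(-0.5) ≈ 0.60653, f(-0.4) ≈ 0.67032, f(-0.3) ≈ 0.74082, f(-0.2) ≈ 0.81873, f(-0.1) ≈ 0.90484.
Sum = Δt · [f(-1) + f(-0.9) + f(-0.8) + ...].
Sum ≈ 0.60104.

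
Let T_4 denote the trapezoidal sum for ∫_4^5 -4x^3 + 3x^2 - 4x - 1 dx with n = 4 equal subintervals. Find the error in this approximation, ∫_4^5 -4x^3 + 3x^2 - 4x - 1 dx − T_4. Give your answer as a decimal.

0.53125

Exact integral: ∫_4^5 f(x) dx = -327.
T_4 = -327.53125.
Error = -327 − (-327.53125) = 0.53125.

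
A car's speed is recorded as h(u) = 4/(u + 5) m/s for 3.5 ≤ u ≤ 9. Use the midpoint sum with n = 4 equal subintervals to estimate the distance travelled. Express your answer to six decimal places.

1.993228

Δu = (9 − 3.5)/4 = 1.375.
Midpoints: 4.1875, 5.5625, 6.9375, 8.3125.
h(4.1875) = 64/147, h(5.5625) = 64/169, h(6.9375) = 64/191, h(8.3125) = 64/213.
Sum = Δu · [h(4.1875) + h(5.5625) + h(6.9375) + h(8.3125)].
Sum ≈ 1.993228.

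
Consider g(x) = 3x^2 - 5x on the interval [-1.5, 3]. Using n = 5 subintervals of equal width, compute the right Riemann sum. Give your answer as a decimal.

14.31

Δx = (3 − (-1.5))/5 = 0.9.
Right endpoints: -0.6, 0.3, 1.2, 2.1, 3.
g(-0.6) = 4.08, g(0.3) = -1.23, g(1.2) = -1.68, g(2.1) = 2.73, g(3) = 12.
Sum = Δx · [g(-0.6) + g(0.3) + g(1.2) + g(2.1) + g(3)].
Sum = 14.31.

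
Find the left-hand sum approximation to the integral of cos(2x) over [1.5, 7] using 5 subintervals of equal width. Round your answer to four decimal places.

-0.3819

Δx = (7 − 1.5)/5 = 1.1.
Left endpoints: 1.5, 2.6, 3.7, 4.8, 5.9.
f(1.5) ≈ -0.9900, f(2.6) ≈ 0.4685, f(3.7) ≈ 0.4385, f(4.8) ≈ -0.9847, f(5.9) ≈ 0.7204.
Sum = Δx · [f(1.5) + f(2.6) + f(3.7) + f(4.8) + f(5.9)].
Sum ≈ -0.3819.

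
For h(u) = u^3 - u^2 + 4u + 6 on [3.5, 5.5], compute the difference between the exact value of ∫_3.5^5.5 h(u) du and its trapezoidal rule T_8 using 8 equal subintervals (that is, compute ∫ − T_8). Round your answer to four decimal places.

-0.2604

Exact integral: ∫_3.5^5.5 h(u) du ≈ 198.083333.
T_8 = 198.34375.
Error ≈ 198.083333 − 198.34375 ≈ -0.2604.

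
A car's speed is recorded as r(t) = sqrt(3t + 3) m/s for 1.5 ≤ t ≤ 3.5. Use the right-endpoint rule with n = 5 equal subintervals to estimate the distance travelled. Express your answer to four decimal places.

6.6436

Δt = (3.5 − 1.5)/5 = 0.4.
Right endpoints: 1.9, 2.3, 2.7, 3.1, 3.5.
r(1.9) ≈ 2.9496, r(2.3) ≈ 3.1464, r(2.7) ≈ 3.3317, r(3.1) ≈ 3.5071, r(3.5) ≈ 3.6742.
Sum = Δt · [r(1.9) + r(2.3) + r(2.7) + r(3.1) + r(3.5)].
Sum ≈ 6.6436.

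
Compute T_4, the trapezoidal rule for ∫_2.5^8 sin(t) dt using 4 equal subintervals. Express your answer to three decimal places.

-0.549

Δt = (8 − 2.5)/4 = 1.375.
f(2.5) ≈ 0.598, f(3.875) ≈ -0.669, f(5.25) ≈ -0.859, f(6.625) ≈ 0.335, f(8) ≈ 0.989.
T_4 = (Δt/2)·[f(t_0) + 2f(t_1) + 2f(t_2) + 2f(t_3) + f(t_4)].
Sum ≈ -0.549.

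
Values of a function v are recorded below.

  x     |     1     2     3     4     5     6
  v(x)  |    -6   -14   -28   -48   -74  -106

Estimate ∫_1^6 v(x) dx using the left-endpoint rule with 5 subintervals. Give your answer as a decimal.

-170

Δx = 1.
Sum = 1·[(-6) + (-14) + (-28) + (-48) + (-74)] = -170.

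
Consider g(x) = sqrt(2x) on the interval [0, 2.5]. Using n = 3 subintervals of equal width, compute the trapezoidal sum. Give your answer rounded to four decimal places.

3.5290

Δx = (2.5 − 0)/3 = 5/6.
g(0) ≈ 0.0000, g(5/6) ≈ 1.2910, g(5/3) ≈ 1.8257, g(2.5) ≈ 2.2361.
T_3 = (Δx/2)·[g(x_0) + 2g(x_1) + 2g(x_2) + g(x_3)].
Sum ≈ 3.5290.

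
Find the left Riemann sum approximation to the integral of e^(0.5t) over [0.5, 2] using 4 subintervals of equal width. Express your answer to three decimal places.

2.608

Δt = (2 − 0.5)/4 = 0.375.
Left endpoints: 0.5, 0.875, 1.25, 1.625.
f(0.5) ≈ 1.284, f(0.875) ≈ 1.549, f(1.25) ≈ 1.868, f(1.625) ≈ 2.254.
Sum = Δt · [f(0.5) + f(0.875) + f(1.25) + f(1.625)].
Sum ≈ 2.608.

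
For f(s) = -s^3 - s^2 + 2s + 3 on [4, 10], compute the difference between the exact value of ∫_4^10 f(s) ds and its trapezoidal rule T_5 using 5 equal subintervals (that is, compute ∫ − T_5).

31.68

Exact integral: ∫_4^10 f(s) ds = -2646.
T_5 = -2677.68.
Error = -2646 − (-2677.68) = 31.68.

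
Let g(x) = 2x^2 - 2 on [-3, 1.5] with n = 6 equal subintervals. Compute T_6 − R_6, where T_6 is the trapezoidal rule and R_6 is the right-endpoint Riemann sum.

5.0625

T_6 = 12.09375.
R_6 = 7.03125.
T_6 − R_6 = 5.0625.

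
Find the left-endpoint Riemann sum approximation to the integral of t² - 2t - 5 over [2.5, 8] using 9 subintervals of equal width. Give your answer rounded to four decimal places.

66.2659

Δt = (8 − 2.5)/9 = 11/18.
Left endpoints: 2.5, 28/9, 67/18, 13/3, 89/18, 50/9, 37/6, 61/9, 133/18.
f(2.5) = -3.75, f(28/9) = -125/81, f(67/18) = 457/324, f(13/3) = 46/9, f(89/18) = 3097/324, f(50/9) = 1195/81, f(37/6) = 745/36, f(61/9) = 2218/81, f(133/18) = 11281/324.
Sum = Δt · [f(2.5) + f(28/9) + f(67/18) + ...].
Sum ≈ 66.2659.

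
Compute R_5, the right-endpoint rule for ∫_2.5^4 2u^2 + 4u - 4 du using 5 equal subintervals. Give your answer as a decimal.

49.62

Δu = (4 − 2.5)/5 = 0.3.
Right endpoints: 2.8, 3.1, 3.4, 3.7, 4.
f(2.8) = 22.88, f(3.1) = 27.62, f(3.4) = 32.72, f(3.7) = 38.18, f(4) = 44.
Sum = Δu · [f(2.8) + f(3.1) + f(3.4) + f(3.7) + f(4)].
Sum = 49.62.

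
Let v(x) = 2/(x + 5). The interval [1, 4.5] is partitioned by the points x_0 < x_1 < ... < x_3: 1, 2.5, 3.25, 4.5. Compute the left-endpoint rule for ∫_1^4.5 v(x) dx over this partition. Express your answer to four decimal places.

1.0030

Subinterval widths: 1.5, 0.75, 1.25.
Left endpoints: 1, 2.5, 3.25.
v(1) = 1/3, v(2.5) = 4/15, v(3.25) = 8/33.
Sum = Σ Δx_i · v(x_i).
Sum ≈ 1.0030.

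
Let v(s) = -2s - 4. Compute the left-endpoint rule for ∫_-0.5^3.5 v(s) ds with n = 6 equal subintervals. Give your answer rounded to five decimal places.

Δs = (3.5 − (-0.5))/6 = 2/3.
Left endpoints: -0.5, 1/6, 5/6, 1.5, 13/6, 17/6.
v(-0.5) = -3, v(1/6) = -13/3, v(5/6) = -17/3, v(1.5) = -7, v(13/6) = -25/3, v(17/6) = -29/3.
Sum = Δs · [v(-0.5) + v(1/6) + v(5/6) + ...].
Sum ≈ -25.33333.

-25.33333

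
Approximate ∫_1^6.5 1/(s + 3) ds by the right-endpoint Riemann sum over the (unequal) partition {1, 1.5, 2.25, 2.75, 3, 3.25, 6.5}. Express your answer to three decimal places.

Subinterval widths: 0.5, 0.75, 0.5, 0.25, 0.25, 3.25.
Right endpoints: 1.5, 2.25, 2.75, 3, 3.25, 6.5.
f(1.5) = 2/9, f(2.25) = 4/21, f(2.75) = 4/23, f(3) = 1/6, f(3.25) = 0.16, f(6.5) = 2/19.
Sum = Σ Δs_i · f(s_i).
Sum ≈ 0.765.

0.765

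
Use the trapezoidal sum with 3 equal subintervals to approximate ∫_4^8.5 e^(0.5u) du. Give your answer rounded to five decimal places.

Δu = (8.5 − 4)/3 = 1.5.
f(4) ≈ 7.38906, f(5.5) ≈ 15.64263, f(7) ≈ 33.11545, f(8.5) ≈ 70.10541.
T_3 = (Δu/2)·[f(u_0) + 2f(u_1) + 2f(u_2) + f(u_3)].
Sum ≈ 131.25798.

131.25798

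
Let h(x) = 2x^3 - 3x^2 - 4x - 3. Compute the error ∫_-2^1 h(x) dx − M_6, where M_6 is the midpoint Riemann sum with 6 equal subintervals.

-0.375

Exact integral: ∫_-2^1 h(x) dx = -19.5.
M_6 = -19.125.
Error = -19.5 − (-19.125) = -0.375.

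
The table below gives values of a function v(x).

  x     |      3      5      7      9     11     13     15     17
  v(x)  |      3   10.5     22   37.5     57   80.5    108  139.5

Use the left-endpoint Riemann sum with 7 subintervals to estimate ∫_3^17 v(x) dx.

637

Δx = 2.
Sum = 2·[3 + 10.5 + 22 + 37.5 + 57 + 80.5 + 108] = 637.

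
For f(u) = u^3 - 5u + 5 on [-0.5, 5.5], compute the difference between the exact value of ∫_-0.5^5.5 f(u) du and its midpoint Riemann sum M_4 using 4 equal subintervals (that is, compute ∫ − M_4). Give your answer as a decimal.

8.4375

Exact integral: ∫_-0.5^5.5 f(u) du = 183.75.
M_4 = 175.3125.
Error = 183.75 − 175.3125 = 8.4375.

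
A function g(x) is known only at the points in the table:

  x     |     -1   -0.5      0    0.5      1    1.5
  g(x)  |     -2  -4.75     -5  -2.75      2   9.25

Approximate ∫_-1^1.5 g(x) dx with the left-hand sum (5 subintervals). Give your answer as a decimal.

-6.25

Δx = 0.5.
Sum = 0.5·[(-2) + (-4.75) + (-5) + (-2.75) + 2] = -6.25.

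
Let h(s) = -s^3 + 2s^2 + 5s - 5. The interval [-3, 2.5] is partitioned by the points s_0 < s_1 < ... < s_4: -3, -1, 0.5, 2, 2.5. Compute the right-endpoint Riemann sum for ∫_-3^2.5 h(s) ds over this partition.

Subinterval widths: 2, 1.5, 1.5, 0.5.
Right endpoints: -1, 0.5, 2, 2.5.
h(-1) = -7, h(0.5) = -2.125, h(2) = 5, h(2.5) = 4.375.
Sum = Σ Δs_i · h(s_i).
Sum = -7.5.

-7.5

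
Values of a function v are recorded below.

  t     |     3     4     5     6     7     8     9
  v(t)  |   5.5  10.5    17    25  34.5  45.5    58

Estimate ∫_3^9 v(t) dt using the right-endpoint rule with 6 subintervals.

Δt = 1.
Sum = 1·[10.5 + 17 + 25 + 34.5 + 45.5 + 58] = 190.5.

190.5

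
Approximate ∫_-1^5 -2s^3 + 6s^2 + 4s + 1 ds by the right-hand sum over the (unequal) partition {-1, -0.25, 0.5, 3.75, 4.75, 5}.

Subinterval widths: 0.75, 0.75, 3.25, 1, 0.25.
Right endpoints: -0.25, 0.5, 3.75, 4.75, 5.
f(-0.25) = 0.40625, f(0.5) = 4.25, f(3.75) = -5.09375, f(4.75) = -58.96875, f(5) = -79.
Sum = Σ Δs_i · f(s_i).
Sum = -91.78125.

-91.78125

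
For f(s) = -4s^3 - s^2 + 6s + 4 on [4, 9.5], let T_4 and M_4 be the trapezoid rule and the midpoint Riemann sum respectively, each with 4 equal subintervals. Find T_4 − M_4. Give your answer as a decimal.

T_4 = -8050.8828125.
M_4 = -7837.71484375.
T_4 − M_4 = -213.16796875.

-213.16796875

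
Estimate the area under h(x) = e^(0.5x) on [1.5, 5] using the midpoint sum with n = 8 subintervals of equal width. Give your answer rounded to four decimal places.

20.0909

Δx = (5 − 1.5)/8 = 0.4375.
Midpoints: 1.71875, 2.15625, 2.59375, 3.03125, 3.46875, 3.90625, 4.34375, 4.78125.
h(1.71875) ≈ 2.3617, h(2.15625) ≈ 2.9392, h(2.59375) ≈ 3.6578, h(3.03125) ≈ 4.5523, h(3.46875) ≈ 5.6654, h(3.90625) ≈ 7.0507, h(4.34375) ≈ 8.7747, h(4.78125) ≈ 10.9203.
Sum = Δx · [h(1.71875) + h(2.15625) + h(2.59375) + ...].
Sum ≈ 20.0909.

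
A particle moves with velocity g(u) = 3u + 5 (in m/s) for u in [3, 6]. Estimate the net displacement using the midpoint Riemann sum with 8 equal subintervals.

55.5

Δu = (6 − 3)/8 = 0.375.
Midpoints: 3.1875, 3.5625, 3.9375, 4.3125, 4.6875, 5.0625, 5.4375, 5.8125.
g(3.1875) = 14.5625, g(3.5625) = 15.6875, g(3.9375) = 16.8125, g(4.3125) = 17.9375, g(4.6875) = 19.0625, g(5.0625) = 20.1875, g(5.4375) = 21.3125, g(5.8125) = 22.4375.
Sum = Δu · [g(3.1875) + g(3.5625) + g(3.9375) + ...].
Sum = 55.5.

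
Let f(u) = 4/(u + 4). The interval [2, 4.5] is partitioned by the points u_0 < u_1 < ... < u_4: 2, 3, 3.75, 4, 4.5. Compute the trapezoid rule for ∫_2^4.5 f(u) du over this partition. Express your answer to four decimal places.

1.3965

Subinterval widths: 1, 0.75, 0.25, 0.5.
f(2) = 2/3, f(3) = 4/7, f(3.75) = 16/31, f(4) = 0.5, f(4.5) = 8/17.
On each subinterval the trapezoid contributes (Δu_i/2)·[f(u_{i-1}) + f(u_i)].
Sum ≈ 1.3965.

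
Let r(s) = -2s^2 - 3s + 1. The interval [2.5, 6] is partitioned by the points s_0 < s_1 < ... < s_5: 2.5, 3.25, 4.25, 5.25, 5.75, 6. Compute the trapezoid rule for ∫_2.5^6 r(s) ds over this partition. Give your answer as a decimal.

-175.5625

Subinterval widths: 0.75, 1, 1, 0.5, 0.25.
r(2.5) = -19, r(3.25) = -29.875, r(4.25) = -47.875, r(5.25) = -69.875, r(5.75) = -82.375, r(6) = -89.
On each subinterval the trapezoid contributes (Δs_i/2)·[r(s_{i-1}) + r(s_i)].
Sum = -175.5625.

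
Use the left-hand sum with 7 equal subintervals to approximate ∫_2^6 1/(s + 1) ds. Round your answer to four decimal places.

0.9042

Δs = (6 − 2)/7 = 4/7.
Left endpoints: 2, 18/7, 22/7, 26/7, 30/7, 34/7, 38/7.
f(2) = 1/3, f(18/7) = 0.28, f(22/7) = 7/29, f(26/7) = 7/33, f(30/7) = 7/37, f(34/7) = 7/41, f(38/7) = 7/45.
Sum = Δs · [f(2) + f(18/7) + f(22/7) + ...].
Sum ≈ 0.9042.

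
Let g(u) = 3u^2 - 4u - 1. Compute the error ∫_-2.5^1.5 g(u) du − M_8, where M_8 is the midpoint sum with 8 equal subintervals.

0.25

Exact integral: ∫_-2.5^1.5 g(u) du = 23.
M_8 = 22.75.
Error = 23 − 22.75 = 0.25.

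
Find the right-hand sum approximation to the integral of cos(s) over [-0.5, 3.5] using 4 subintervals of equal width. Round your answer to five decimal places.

-0.78928

Δs = (3.5 − (-0.5))/4 = 1.
Right endpoints: 0.5, 1.5, 2.5, 3.5.
f(0.5) ≈ 0.87758, f(1.5) ≈ 0.07074, f(2.5) ≈ -0.80114, f(3.5) ≈ -0.93646.
Sum = Δs · [f(0.5) + f(1.5) + f(2.5) + f(3.5)].
Sum ≈ -0.78928.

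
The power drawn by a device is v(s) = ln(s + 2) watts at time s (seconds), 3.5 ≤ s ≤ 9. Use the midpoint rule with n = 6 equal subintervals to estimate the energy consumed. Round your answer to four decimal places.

Δs = (9 − 3.5)/6 = 11/12.
Midpoints: 95/24, 4.875, 139/24, 161/24, 7.625, 205/24.
v(95/24) ≈ 1.7848, v(4.875) ≈ 1.9279, v(139/24) ≈ 2.0531, v(161/24) ≈ 2.1643, v(7.625) ≈ 2.2644, v(205/24) ≈ 2.3553.
Sum = Δs · [v(95/24) + v(4.875) + v(139/24) + ...].
Sum ≈ 11.5039.

11.5039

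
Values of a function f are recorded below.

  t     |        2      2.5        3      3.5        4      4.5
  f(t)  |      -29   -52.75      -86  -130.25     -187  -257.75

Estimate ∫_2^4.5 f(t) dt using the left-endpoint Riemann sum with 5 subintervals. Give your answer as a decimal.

Δt = 0.5.
Sum = 0.5·[(-29) + (-52.75) + (-86) + (-130.25) + (-187)] = -242.5.

-242.5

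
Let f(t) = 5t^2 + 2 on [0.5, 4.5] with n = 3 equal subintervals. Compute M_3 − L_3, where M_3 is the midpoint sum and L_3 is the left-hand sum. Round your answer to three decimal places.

57.778

M_3 ≈ 156.70370.
L_3 ≈ 98.92593.
M_3 − L_3 ≈ 57.778.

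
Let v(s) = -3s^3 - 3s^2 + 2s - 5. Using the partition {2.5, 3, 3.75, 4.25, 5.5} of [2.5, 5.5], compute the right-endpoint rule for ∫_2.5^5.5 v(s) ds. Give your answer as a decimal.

Subinterval widths: 0.5, 0.75, 0.5, 1.25.
Right endpoints: 3, 3.75, 4.25, 5.5.
v(3) = -107, v(3.75) = -197.890625, v(4.25) = -280.984375, v(5.5) = -583.875.
Sum = Σ Δs_i · v(s_i).
Sum = -1072.25390625.

-1072.25390625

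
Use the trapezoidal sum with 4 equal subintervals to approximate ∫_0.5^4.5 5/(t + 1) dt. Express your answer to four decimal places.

6.6609

Δt = (4.5 − 0.5)/4 = 1.
f(0.5) = 10/3, f(1.5) = 2, f(2.5) = 10/7, f(3.5) = 10/9, f(4.5) = 10/11.
T_4 = (Δt/2)·[f(t_0) + 2f(t_1) + 2f(t_2) + 2f(t_3) + f(t_4)].
Sum ≈ 6.6609.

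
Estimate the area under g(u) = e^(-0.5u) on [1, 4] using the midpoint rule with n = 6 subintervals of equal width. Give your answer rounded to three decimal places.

Δu = (4 − 1)/6 = 0.5.
Midpoints: 1.25, 1.75, 2.25, 2.75, 3.25, 3.75.
g(1.25) ≈ 0.535, g(1.75) ≈ 0.417, g(2.25) ≈ 0.325, g(2.75) ≈ 0.253, g(3.25) ≈ 0.197, g(3.75) ≈ 0.153.
Sum = Δu · [g(1.25) + g(1.75) + g(2.25) + ...].
Sum ≈ 0.940.

0.940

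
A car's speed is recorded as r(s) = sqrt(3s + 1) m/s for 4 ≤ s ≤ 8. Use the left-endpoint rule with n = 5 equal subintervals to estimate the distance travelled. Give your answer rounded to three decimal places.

Δs = (8 − 4)/5 = 0.8.
Left endpoints: 4, 4.8, 5.6, 6.4, 7.2.
r(4) ≈ 3.606, r(4.8) ≈ 3.924, r(5.6) ≈ 4.219, r(6.4) ≈ 4.494, r(7.2) ≈ 4.754.
Sum = Δs · [r(4) + r(4.8) + r(5.6) + r(6.4) + r(7.2)].
Sum ≈ 16.798.

16.798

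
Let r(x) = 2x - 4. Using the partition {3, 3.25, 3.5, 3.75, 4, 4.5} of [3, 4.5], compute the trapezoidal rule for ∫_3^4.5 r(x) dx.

5.25

Subinterval widths: 0.25, 0.25, 0.25, 0.25, 0.5.
r(3) = 2, r(3.25) = 2.5, r(3.5) = 3, r(3.75) = 3.5, r(4) = 4, r(4.5) = 5.
On each subinterval the trapezoid contributes (Δx_i/2)·[r(x_{i-1}) + r(x_i)].
Sum = 5.25.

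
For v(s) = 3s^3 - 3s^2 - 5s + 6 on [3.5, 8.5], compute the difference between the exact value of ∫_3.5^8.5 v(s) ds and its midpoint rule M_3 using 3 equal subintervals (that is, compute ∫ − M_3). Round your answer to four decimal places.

Exact integral: ∫_3.5^8.5 v(s) ds = 3111.25.
M_3 ≈ 3052.222222.
Error ≈ 3111.25 − 3052.222222 ≈ 59.0278.

59.0278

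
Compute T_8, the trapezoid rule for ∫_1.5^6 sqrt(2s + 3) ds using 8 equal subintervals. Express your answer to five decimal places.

Δs = (6 − 1.5)/8 = 0.5625.
f(1.5) ≈ 2.44949, f(2.0625) ≈ 2.66927, f(2.625) ≈ 2.87228, f(3.1875) ≈ 3.06186, f(3.75) ≈ 3.24037, f(4.3125) ≈ 3.40955, f(4.875) ≈ 3.57071, f(5.4375) ≈ 3.72492, f(6) ≈ 3.87298.
T_8 = (Δs/2)·[f(s_0) + 2f(s_1) + ... + 2f(s_{7}) + f(s_8)].
Sum ≈ 14.46199.

14.46199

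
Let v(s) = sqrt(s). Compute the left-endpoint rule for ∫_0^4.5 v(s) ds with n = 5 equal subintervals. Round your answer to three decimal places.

5.248

Δs = (4.5 − 0)/5 = 0.9.
Left endpoints: 0, 0.9, 1.8, 2.7, 3.6.
v(0) ≈ 0.000, v(0.9) ≈ 0.949, v(1.8) ≈ 1.342, v(2.7) ≈ 1.643, v(3.6) ≈ 1.897.
Sum = Δs · [v(0) + v(0.9) + v(1.8) + v(2.7) + v(3.6)].
Sum ≈ 5.248.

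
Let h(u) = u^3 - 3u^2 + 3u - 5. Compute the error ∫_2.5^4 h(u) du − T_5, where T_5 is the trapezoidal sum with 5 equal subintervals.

-0.151875

Exact integral: ∫_2.5^4 h(u) du = 12.984375.
T_5 = 13.13625.
Error = 12.984375 − 13.13625 = -0.151875.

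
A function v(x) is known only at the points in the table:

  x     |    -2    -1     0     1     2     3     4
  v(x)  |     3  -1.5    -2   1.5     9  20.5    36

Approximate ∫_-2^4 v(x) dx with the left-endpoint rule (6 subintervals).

30.5

Δx = 1.
Sum = 1·[3 + (-1.5) + (-2) + 1.5 + 9 + 20.5] = 30.5.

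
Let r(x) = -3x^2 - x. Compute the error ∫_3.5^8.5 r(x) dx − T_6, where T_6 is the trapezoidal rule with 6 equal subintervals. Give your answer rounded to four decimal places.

1.7361

Exact integral: ∫_3.5^8.5 r(x) dx = -601.25.
T_6 ≈ -602.986111.
Error ≈ -601.25 − (-602.986111) ≈ 1.7361.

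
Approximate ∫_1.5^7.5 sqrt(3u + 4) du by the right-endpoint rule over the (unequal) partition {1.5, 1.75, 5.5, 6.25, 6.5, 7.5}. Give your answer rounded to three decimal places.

27.676

Subinterval widths: 0.25, 3.75, 0.75, 0.25, 1.
Right endpoints: 1.75, 5.5, 6.25, 6.5, 7.5.
f(1.75) ≈ 3.041, f(5.5) ≈ 4.528, f(6.25) ≈ 4.770, f(6.5) ≈ 4.848, f(7.5) ≈ 5.148.
Sum = Σ Δu_i · f(u_i).
Sum ≈ 27.676.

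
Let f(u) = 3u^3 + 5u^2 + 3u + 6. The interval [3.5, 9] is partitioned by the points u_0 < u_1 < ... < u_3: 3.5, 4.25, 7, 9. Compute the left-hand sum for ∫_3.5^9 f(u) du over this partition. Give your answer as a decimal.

3690.01953125

Subinterval widths: 0.75, 2.75, 2.
Left endpoints: 3.5, 4.25, 7.
f(3.5) = 206.375, f(4.25) = 339.359375, f(7) = 1301.
Sum = Σ Δu_i · f(u_i).
Sum = 3690.01953125.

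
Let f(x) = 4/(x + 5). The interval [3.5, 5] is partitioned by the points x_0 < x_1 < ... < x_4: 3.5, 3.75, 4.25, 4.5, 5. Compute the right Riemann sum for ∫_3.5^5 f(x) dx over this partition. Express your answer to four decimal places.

0.6358

Subinterval widths: 0.25, 0.5, 0.25, 0.5.
Right endpoints: 3.75, 4.25, 4.5, 5.
f(3.75) = 16/35, f(4.25) = 16/37, f(4.5) = 8/19, f(5) = 0.4.
Sum = Σ Δx_i · f(x_i).
Sum ≈ 0.6358.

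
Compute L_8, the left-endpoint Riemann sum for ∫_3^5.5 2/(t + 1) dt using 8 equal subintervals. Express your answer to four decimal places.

1.0017

Δt = (5.5 − 3)/8 = 0.3125.
Left endpoints: 3, 3.3125, 3.625, 3.9375, 4.25, 4.5625, 4.875, 5.1875.
f(3) = 0.5, f(3.3125) = 32/69, f(3.625) = 16/37, f(3.9375) = 32/79, f(4.25) = 8/21, f(4.5625) = 32/89, f(4.875) = 16/47, f(5.1875) = 32/99.
Sum = Δt · [f(3) + f(3.3125) + f(3.625) + ...].
Sum ≈ 1.0017.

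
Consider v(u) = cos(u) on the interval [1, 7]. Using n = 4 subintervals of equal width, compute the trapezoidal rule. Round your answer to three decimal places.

-0.149

Δu = (7 − 1)/4 = 1.5.
v(1) ≈ 0.540, v(2.5) ≈ -0.801, v(4) ≈ -0.654, v(5.5) ≈ 0.709, v(7) ≈ 0.754.
T_4 = (Δu/2)·[v(u_0) + 2v(u_1) + 2v(u_2) + 2v(u_3) + v(u_4)].
Sum ≈ -0.149.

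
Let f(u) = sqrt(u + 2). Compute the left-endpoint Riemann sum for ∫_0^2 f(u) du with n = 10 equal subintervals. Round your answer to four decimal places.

3.3888

Δu = (2 − 0)/10 = 0.2.
Left endpoints: 0, 0.2, 0.4, 0.6, 0.8, 1, 1.2, 1.4, 1.6, 1.8.
f(0) ≈ 1.4142, f(0.2) ≈ 1.4832, f(0.4) ≈ 1.5492, f(0.6) ≈ 1.6125, f(0.8) ≈ 1.6733, f(1) ≈ 1.7321, f(1.2) ≈ 1.7889, f(1.4) ≈ 1.8439, f(1.6) ≈ 1.8974, f(1.8) ≈ 1.9494.
Sum = Δu · [f(0) + f(0.2) + f(0.4) + ...].
Sum ≈ 3.3888.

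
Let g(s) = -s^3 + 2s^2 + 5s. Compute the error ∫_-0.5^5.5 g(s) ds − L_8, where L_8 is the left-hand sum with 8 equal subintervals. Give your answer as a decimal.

-25.59375

Exact integral: ∫_-0.5^5.5 g(s) ds = -42.75.
L_8 = -17.15625.
Error = -42.75 − (-17.15625) = -25.59375.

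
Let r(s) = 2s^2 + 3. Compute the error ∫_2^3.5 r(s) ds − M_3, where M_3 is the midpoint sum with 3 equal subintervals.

Exact integral: ∫_2^3.5 r(s) ds = 27.75.
M_3 = 27.6875.
Error = 27.75 − 27.6875 = 0.0625.

0.0625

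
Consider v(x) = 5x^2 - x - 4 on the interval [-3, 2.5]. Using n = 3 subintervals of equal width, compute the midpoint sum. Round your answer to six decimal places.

42.714120

Δx = (2.5 − (-3))/3 = 11/6.
Midpoints: -25/12, -0.25, 19/12.
v(-25/12) = 2849/144, v(-0.25) = -3.4375, v(19/12) = 1001/144.
Sum = Δx · [v(-25/12) + v(-0.25) + v(19/12)].
Sum ≈ 42.714120.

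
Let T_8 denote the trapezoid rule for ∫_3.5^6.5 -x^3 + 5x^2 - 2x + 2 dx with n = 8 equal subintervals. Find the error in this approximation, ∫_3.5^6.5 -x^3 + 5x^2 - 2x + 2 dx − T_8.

0.703125

Exact integral: ∫_3.5^6.5 f(x) dx = -46.5.
T_8 = -47.203125.
Error = -46.5 − (-47.203125) = 0.703125.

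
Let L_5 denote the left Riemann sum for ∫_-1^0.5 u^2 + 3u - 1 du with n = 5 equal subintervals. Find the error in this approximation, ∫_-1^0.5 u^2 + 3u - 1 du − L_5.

0.54

Exact integral: ∫_-1^0.5 f(u) du = -2.25.
L_5 = -2.79.
Error = -2.25 − (-2.79) = 0.54.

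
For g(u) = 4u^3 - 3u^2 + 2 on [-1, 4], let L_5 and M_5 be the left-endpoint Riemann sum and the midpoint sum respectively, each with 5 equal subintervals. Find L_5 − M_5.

-88.75

L_5 = 105.
M_5 = 193.75.
L_5 − M_5 = -88.75.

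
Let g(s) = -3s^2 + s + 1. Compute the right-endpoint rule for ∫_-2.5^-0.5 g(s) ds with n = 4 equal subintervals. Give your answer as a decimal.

-11.75

Δs = (-0.5 − (-2.5))/4 = 0.5.
Right endpoints: -2, -1.5, -1, -0.5.
g(-2) = -13, g(-1.5) = -7.25, g(-1) = -3, g(-0.5) = -0.25.
Sum = Δs · [g(-2) + g(-1.5) + g(-1) + g(-0.5)].
Sum = -11.75.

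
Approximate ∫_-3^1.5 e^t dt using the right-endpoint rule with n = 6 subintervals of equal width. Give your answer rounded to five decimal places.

6.29969

Δt = (1.5 − (-3))/6 = 0.75.
Right endpoints: -2.25, -1.5, -0.75, 0, 0.75, 1.5.
f(-2.25) ≈ 0.10540, f(-1.5) ≈ 0.22313, f(-0.75) ≈ 0.47237, f(0) ≈ 1.00000, f(0.75) ≈ 2.11700, f(1.5) ≈ 4.48169.
Sum = Δt · [f(-2.25) + f(-1.5) + f(-0.75) + ...].
Sum ≈ 6.29969.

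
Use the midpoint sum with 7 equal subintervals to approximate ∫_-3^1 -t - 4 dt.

Δt = (1 − (-3))/7 = 4/7.
Midpoints: -19/7, -15/7, -11/7, -1, -3/7, 1/7, 5/7.
f(-19/7) = -9/7, f(-15/7) = -13/7, f(-11/7) = -17/7, f(-1) = -3, f(-3/7) = -25/7, f(1/7) = -29/7, f(5/7) = -33/7.
Sum = Δt · [f(-19/7) + f(-15/7) + f(-11/7) + ...].
Sum = -12.

-12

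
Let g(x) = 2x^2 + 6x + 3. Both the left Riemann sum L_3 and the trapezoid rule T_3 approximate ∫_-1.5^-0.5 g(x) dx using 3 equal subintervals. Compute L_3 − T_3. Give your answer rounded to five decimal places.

-0.33333

L_3 ≈ -1.1296296.
T_3 ≈ -0.7962963.
L_3 − T_3 ≈ -0.33333.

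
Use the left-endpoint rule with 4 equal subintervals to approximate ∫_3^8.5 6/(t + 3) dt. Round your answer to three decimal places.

4.251

Δt = (8.5 − 3)/4 = 1.375.
Left endpoints: 3, 4.375, 5.75, 7.125.
f(3) = 1, f(4.375) = 48/59, f(5.75) = 24/35, f(7.125) = 16/27.
Sum = Δt · [f(3) + f(4.375) + f(5.75) + f(7.125)].
Sum ≈ 4.251.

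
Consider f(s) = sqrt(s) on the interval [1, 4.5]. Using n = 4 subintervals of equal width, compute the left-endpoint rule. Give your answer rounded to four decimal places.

5.1901

Δs = (4.5 − 1)/4 = 0.875.
Left endpoints: 1, 1.875, 2.75, 3.625.
f(1) ≈ 1.0000, f(1.875) ≈ 1.3693, f(2.75) ≈ 1.6583, f(3.625) ≈ 1.9039.
Sum = Δs · [f(1) + f(1.875) + f(2.75) + f(3.625)].
Sum ≈ 5.1901.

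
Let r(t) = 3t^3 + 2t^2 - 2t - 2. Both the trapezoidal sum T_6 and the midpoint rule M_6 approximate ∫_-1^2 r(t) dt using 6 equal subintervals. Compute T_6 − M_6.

1.21875

T_6 = 9.0625.
M_6 = 7.84375.
T_6 − M_6 = 1.21875.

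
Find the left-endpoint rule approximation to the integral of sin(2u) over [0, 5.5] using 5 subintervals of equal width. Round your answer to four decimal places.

Δu = (5.5 − 0)/5 = 1.1.
Left endpoints: 0, 1.1, 2.2, 3.3, 4.4.
f(0) ≈ 0.0000, f(1.1) ≈ 0.8085, f(2.2) ≈ -0.9516, f(3.3) ≈ 0.3115, f(4.4) ≈ 0.5849.
Sum = Δu · [f(0) + f(1.1) + f(2.2) + f(3.3) + f(4.4)].
Sum ≈ 0.8287.

0.8287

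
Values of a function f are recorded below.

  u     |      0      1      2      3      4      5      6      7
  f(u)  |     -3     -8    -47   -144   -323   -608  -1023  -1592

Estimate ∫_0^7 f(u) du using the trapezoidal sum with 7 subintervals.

-2950.5

Δu = 1.
T_7 = (1/2)·[(-3) + 2·(-8) + 2·(-47) + 2·(-144) + 2·(-323) + 2·(-608) + 2·(-1023) + (-1592)] = -2950.5.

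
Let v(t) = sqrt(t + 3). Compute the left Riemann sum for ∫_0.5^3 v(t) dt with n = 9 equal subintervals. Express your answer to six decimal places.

Δt = (3 − 0.5)/9 = 5/18.
Left endpoints: 0.5, 7/9, 19/18, 4/3, 29/18, 17/9, 13/6, 22/9, 49/18.
v(0.5) ≈ 1.870829, v(7/9) ≈ 1.943651, v(19/18) ≈ 2.013841, v(4/3) ≈ 2.081666, v(29/18) ≈ 2.147350, v(17/9) ≈ 2.211083, v(13/6) ≈ 2.273030, v(22/9) ≈ 2.333333, v(49/18) ≈ 2.392117.
Sum = Δt · [v(0.5) + v(7/9) + v(19/18) + ...].
Sum ≈ 5.351917.

5.351917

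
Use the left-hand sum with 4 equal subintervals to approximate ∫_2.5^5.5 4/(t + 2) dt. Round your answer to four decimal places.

2.1825

Δt = (5.5 − 2.5)/4 = 0.75.
Left endpoints: 2.5, 3.25, 4, 4.75.
f(2.5) = 8/9, f(3.25) = 16/21, f(4) = 2/3, f(4.75) = 16/27.
Sum = Δt · [f(2.5) + f(3.25) + f(4) + f(4.75)].
Sum ≈ 2.1825.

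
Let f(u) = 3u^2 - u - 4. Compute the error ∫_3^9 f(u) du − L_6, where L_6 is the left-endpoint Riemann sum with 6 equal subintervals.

Exact integral: ∫_3^9 f(u) du = 642.
L_6 = 540.
Error = 642 − 540 = 102.

102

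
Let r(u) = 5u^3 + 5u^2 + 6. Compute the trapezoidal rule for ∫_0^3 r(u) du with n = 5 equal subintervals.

169.2

Δu = (3 − 0)/5 = 0.6.
r(0) = 6, r(0.6) = 8.88, r(1.2) = 21.84, r(1.8) = 51.36, r(2.4) = 103.92, r(3) = 186.
T_5 = (Δu/2)·[r(u_0) + 2r(u_1) + ... + 2r(u_{4}) + r(u_5)].
Sum = 169.2.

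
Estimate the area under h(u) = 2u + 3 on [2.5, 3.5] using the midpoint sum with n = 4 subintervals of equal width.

9

Δu = (3.5 − 2.5)/4 = 0.25.
Midpoints: 2.625, 2.875, 3.125, 3.375.
h(2.625) = 8.25, h(2.875) = 8.75, h(3.125) = 9.25, h(3.375) = 9.75.
Sum = Δu · [h(2.625) + h(2.875) + h(3.125) + h(3.375)].
Sum = 9.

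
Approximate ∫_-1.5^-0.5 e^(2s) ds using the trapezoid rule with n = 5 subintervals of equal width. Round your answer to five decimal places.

0.16116

Δs = (-0.5 − (-1.5))/5 = 0.2.
f(-1.5) ≈ 0.04979, f(-1.3) ≈ 0.07427, f(-1.1) ≈ 0.11080, f(-0.9) ≈ 0.16530, f(-0.7) ≈ 0.24660, f(-0.5) ≈ 0.36788.
T_5 = (Δs/2)·[f(s_0) + 2f(s_1) + ... + 2f(s_{4}) + f(s_5)].
Sum ≈ 0.16116.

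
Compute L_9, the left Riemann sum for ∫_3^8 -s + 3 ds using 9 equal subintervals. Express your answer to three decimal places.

-11.111

Δs = (8 − 3)/9 = 5/9.
Left endpoints: 3, 32/9, 37/9, 14/3, 47/9, 52/9, 19/3, 62/9, 67/9.
f(3) = 0, f(32/9) = -5/9, f(37/9) = -10/9, f(14/3) = -5/3, f(47/9) = -20/9, f(52/9) = -25/9, f(19/3) = -10/3, f(62/9) = -35/9, f(67/9) = -40/9.
Sum = Δs · [f(3) + f(32/9) + f(37/9) + ...].
Sum ≈ -11.111.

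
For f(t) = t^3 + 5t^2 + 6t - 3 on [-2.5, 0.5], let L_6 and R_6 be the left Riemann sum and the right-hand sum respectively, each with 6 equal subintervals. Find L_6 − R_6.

L_6 = -11.1875.
R_6 = -9.3125.
L_6 − R_6 = -1.875.

-1.875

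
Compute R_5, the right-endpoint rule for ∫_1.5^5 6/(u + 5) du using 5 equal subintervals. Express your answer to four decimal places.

Δu = (5 − 1.5)/5 = 0.7.
Right endpoints: 2.2, 2.9, 3.6, 4.3, 5.
f(2.2) = 5/6, f(2.9) = 60/79, f(3.6) = 30/43, f(4.3) = 20/31, f(5) = 0.6.
Sum = Δu · [f(2.2) + f(2.9) + f(3.6) + f(4.3) + f(5)].
Sum ≈ 2.4750.

2.4750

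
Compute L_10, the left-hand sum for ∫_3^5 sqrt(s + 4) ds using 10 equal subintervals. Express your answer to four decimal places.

Δs = (5 − 3)/10 = 0.2.
Left endpoints: 3, 3.2, 3.4, 3.6, 3.8, 4, 4.2, 4.4, 4.6, 4.8.
f(3) ≈ 2.6458, f(3.2) ≈ 2.6833, f(3.4) ≈ 2.7203, f(3.6) ≈ 2.7568, f(3.8) ≈ 2.7928, f(4) ≈ 2.8284, f(4.2) ≈ 2.8636, f(4.4) ≈ 2.8983, f(4.6) ≈ 2.9326, f(4.8) ≈ 2.9665.
Sum = Δs · [f(3) + f(3.2) + f(3.4) + ...].
Sum ≈ 5.6177.

5.6177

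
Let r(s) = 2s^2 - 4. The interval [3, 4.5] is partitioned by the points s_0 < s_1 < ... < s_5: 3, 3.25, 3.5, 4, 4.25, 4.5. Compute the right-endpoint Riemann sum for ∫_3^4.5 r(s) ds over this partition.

40.5625

Subinterval widths: 0.25, 0.25, 0.5, 0.25, 0.25.
Right endpoints: 3.25, 3.5, 4, 4.25, 4.5.
r(3.25) = 17.125, r(3.5) = 20.5, r(4) = 28, r(4.25) = 32.125, r(4.5) = 36.5.
Sum = Σ Δs_i · r(s_i).
Sum = 40.5625.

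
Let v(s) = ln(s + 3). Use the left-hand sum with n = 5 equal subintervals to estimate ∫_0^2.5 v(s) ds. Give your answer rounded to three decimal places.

3.426

Δs = (2.5 − 0)/5 = 0.5.
Left endpoints: 0, 0.5, 1, 1.5, 2.
v(0) ≈ 1.099, v(0.5) ≈ 1.253, v(1) ≈ 1.386, v(1.5) ≈ 1.504, v(2) ≈ 1.609.
Sum = Δs · [v(0) + v(0.5) + v(1) + v(1.5) + v(2)].
Sum ≈ 3.426.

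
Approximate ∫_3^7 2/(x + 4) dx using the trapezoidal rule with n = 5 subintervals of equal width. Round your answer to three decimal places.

0.905

Δx = (7 − 3)/5 = 0.8.
f(3) = 2/7, f(3.8) = 10/39, f(4.6) = 10/43, f(5.4) = 10/47, f(6.2) = 10/51, f(7) = 2/11.
T_5 = (Δx/2)·[f(x_0) + 2f(x_1) + ... + 2f(x_{4}) + f(x_5)].
Sum ≈ 0.905.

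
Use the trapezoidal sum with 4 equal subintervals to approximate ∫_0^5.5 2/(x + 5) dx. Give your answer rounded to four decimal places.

1.4935

Δx = (5.5 − 0)/4 = 1.375.
f(0) = 0.4, f(1.375) = 16/51, f(2.75) = 8/31, f(4.125) = 16/73, f(5.5) = 4/21.
T_4 = (Δx/2)·[f(x_0) + 2f(x_1) + 2f(x_2) + 2f(x_3) + f(x_4)].
Sum ≈ 1.4935.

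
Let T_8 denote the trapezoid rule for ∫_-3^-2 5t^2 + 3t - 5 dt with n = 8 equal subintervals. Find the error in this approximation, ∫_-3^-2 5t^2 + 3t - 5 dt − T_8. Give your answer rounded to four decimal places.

Exact integral: ∫_-3^-2 f(t) dt ≈ 19.166667.
T_8 = 19.1796875.
Error ≈ 19.166667 − 19.1796875 ≈ -0.0130.

-0.0130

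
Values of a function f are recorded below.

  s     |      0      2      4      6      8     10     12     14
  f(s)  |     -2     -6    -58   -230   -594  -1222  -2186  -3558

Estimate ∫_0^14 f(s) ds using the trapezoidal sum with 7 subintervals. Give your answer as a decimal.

-12152

Δs = 2.
T_7 = (2/2)·[(-2) + 2·(-6) + 2·(-58) + 2·(-230) + 2·(-594) + 2·(-1222) + 2·(-2186) + (-3558)] = -12152.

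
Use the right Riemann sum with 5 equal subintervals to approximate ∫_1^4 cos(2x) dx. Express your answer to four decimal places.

0.1163

Δx = (4 − 1)/5 = 0.6.
Right endpoints: 1.6, 2.2, 2.8, 3.4, 4.
f(1.6) ≈ -0.9983, f(2.2) ≈ -0.3073, f(2.8) ≈ 0.7756, f(3.4) ≈ 0.8694, f(4) ≈ -0.1455.
Sum = Δx · [f(1.6) + f(2.2) + f(2.8) + f(3.4) + f(4)].
Sum ≈ 0.1163.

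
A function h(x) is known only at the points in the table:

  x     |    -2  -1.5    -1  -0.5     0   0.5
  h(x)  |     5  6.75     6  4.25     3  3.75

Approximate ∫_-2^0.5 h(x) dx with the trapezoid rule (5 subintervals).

12.1875

Δx = 0.5.
T_5 = (0.5/2)·[5 + 2·6.75 + 2·6 + 2·4.25 + 2·3 + 3.75] = 12.1875.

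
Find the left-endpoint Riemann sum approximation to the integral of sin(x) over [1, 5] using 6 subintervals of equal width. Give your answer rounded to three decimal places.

Δx = (5 − 1)/6 = 2/3.
Left endpoints: 1, 5/3, 7/3, 3, 11/3, 13/3.
f(1) ≈ 0.841, f(5/3) ≈ 0.995, f(7/3) ≈ 0.723, f(3) ≈ 0.141, f(11/3) ≈ -0.501, f(13/3) ≈ -0.929.
Sum = Δx · [f(1) + f(5/3) + f(7/3) + ...].
Sum ≈ 0.847.

0.847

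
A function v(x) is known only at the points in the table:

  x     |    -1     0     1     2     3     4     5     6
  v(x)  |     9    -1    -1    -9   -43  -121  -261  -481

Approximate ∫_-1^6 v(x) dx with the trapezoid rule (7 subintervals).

-672

Δx = 1.
T_7 = (1/2)·[9 + 2·(-1) + 2·(-1) + 2·(-9) + 2·(-43) + 2·(-121) + 2·(-261) + (-481)] = -672.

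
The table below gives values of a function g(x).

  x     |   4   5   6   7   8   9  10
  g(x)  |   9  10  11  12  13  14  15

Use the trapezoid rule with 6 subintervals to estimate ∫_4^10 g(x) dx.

72

Δx = 1.
T_6 = (1/2)·[9 + 2·10 + 2·11 + 2·12 + 2·13 + 2·14 + 15] = 72.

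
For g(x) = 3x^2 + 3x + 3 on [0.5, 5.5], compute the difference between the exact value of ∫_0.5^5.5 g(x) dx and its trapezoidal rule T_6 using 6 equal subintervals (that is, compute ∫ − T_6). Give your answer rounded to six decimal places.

-1.736111

Exact integral: ∫_0.5^5.5 g(x) dx = 226.25.
T_6 ≈ 227.98611111.
Error ≈ 226.25 − 227.98611111 ≈ -1.736111.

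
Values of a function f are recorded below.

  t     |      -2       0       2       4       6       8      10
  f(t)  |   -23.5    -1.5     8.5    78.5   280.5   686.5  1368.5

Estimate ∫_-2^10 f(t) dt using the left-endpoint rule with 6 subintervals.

2058

Δt = 2.
Sum = 2·[(-23.5) + (-1.5) + 8.5 + 78.5 + 280.5 + 686.5] = 2058.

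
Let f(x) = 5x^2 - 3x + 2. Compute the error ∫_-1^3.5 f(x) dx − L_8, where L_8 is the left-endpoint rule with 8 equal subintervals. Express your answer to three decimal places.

10.837

Exact integral: ∫_-1^3.5 f(x) dx = 65.25.
L_8 ≈ 54.41309.
Error ≈ 65.25 − 54.41309 ≈ 10.837.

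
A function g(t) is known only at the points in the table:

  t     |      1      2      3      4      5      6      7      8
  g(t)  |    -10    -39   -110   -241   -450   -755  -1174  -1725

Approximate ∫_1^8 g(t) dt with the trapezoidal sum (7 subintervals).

Δt = 1.
T_7 = (1/2)·[(-10) + 2·(-39) + 2·(-110) + 2·(-241) + 2·(-450) + 2·(-755) + 2·(-1174) + (-1725)] = -3636.5.

-3636.5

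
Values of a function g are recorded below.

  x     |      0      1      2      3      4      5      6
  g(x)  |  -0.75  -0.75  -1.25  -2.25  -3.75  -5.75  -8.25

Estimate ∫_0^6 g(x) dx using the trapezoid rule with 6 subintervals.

-18.25

Δx = 1.
T_6 = (1/2)·[(-0.75) + 2·(-0.75) + 2·(-1.25) + 2·(-2.25) + 2·(-3.75) + 2·(-5.75) + (-8.25)] = -18.25.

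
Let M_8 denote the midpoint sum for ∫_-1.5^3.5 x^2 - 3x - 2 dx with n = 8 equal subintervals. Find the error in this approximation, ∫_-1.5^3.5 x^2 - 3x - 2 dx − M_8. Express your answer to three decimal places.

0.163

Exact integral: ∫_-1.5^3.5 f(x) dx ≈ -9.58333.
M_8 = -9.74609375.
Error ≈ -9.58333 − (-9.74609375) ≈ 0.163.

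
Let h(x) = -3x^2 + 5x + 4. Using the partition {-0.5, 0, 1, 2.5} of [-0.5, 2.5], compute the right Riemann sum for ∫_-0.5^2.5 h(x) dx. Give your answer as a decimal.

4.625

Subinterval widths: 0.5, 1, 1.5.
Right endpoints: 0, 1, 2.5.
h(0) = 4, h(1) = 6, h(2.5) = -2.25.
Sum = Σ Δx_i · h(x_i).
Sum = 4.625.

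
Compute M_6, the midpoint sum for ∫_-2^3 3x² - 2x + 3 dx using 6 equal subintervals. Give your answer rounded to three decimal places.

Δx = (3 − (-2))/6 = 5/6.
Midpoints: -19/12, -0.75, 1/12, 11/12, 1.75, 31/12.
f(-19/12) = 13.6875, f(-0.75) = 6.1875, f(1/12) = 137/48, f(11/12) = 3.6875, f(1.75) = 8.6875, f(31/12) = 857/48.
Sum = Δx · [f(-19/12) + f(-0.75) + f(1/12) + ...].
Sum ≈ 44.132.

44.132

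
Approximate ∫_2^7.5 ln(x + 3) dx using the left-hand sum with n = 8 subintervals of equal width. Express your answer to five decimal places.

10.88309

Δx = (7.5 − 2)/8 = 0.6875.
Left endpoints: 2, 2.6875, 3.375, 4.0625, 4.75, 5.4375, 6.125, 6.8125.
f(2) ≈ 1.60944, f(2.6875) ≈ 1.73827, f(3.375) ≈ 1.85238, f(4.0625) ≈ 1.95480, f(4.75) ≈ 2.04769, f(5.4375) ≈ 2.13269, f(6.125) ≈ 2.21102, f(6.8125) ≈ 2.28366.
Sum = Δx · [f(2) + f(2.6875) + f(3.375) + ...].
Sum ≈ 10.88309.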